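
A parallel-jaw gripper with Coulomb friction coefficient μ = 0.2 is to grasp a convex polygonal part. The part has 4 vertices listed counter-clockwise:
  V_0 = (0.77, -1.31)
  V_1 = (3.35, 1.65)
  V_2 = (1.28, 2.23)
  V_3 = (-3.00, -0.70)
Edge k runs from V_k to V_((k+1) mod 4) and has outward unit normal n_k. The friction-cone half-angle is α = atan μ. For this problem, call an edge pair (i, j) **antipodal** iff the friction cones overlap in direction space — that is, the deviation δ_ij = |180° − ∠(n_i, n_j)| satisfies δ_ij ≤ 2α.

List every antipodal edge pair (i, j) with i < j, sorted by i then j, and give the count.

count = 2; pairs: (0,2), (1,3)

α = atan 0.2 = 11.31°;  2α = 22.62°
n_0 = (+0.7538, -0.6571)
n_1 = (+0.2698, +0.9629)
n_2 = (-0.5649, +0.8252)
n_3 = (-0.1597, -0.9872)
  (0,1): δ = 64.58°  ·
  (0,2): δ = 14.53°  ✓
  (0,3): δ = 121.89°  ·
  (1,2): δ = 129.95°  ·
  (1,3): δ = 6.46°  ✓
  (2,3): δ = 43.59°  ·
antipodal pairs: 2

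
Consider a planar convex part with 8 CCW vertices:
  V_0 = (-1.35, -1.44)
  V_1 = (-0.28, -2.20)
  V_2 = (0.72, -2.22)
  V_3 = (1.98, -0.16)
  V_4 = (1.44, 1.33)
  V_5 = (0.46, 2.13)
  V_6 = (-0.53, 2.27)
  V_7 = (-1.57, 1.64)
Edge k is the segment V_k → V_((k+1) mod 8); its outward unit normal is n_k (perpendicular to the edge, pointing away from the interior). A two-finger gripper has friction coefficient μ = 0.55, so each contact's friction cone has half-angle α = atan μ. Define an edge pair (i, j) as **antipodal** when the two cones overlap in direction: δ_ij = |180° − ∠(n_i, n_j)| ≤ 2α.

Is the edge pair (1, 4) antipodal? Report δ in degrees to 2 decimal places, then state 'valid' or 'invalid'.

α = atan 0.55 = 28.81°;  2α = 57.62°
edge 1: e_1 = (+1.00, -0.02);  n_1 = (-0.0200, -0.9998)
edge 4: e_4 = (-0.98, +0.80);  n_4 = (+0.6324, +0.7747)
∠(n_1, n_4) = 141.92°
δ = |180° − 141.92°| = 38.08°
38.08° ≤ 2α = 57.62°  →  valid

δ = 38.08°, valid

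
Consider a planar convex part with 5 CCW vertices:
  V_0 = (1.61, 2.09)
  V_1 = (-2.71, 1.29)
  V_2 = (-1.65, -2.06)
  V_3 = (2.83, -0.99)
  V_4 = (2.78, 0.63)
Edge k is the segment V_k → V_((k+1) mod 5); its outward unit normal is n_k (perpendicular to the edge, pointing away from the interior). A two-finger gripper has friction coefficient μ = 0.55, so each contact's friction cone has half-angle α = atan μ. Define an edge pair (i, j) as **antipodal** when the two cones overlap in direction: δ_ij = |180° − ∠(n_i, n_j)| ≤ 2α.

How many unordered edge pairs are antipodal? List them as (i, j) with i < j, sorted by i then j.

α = atan 0.55 = 28.81°;  2α = 57.62°
n_0 = (-0.1821, +0.9833)
n_1 = (-0.9534, -0.3017)
n_2 = (+0.2323, -0.9726)
n_3 = (+0.9995, +0.0308)
n_4 = (+0.7803, +0.6253)
  (0,1): δ = 82.93°  ·
  (0,2): δ = 2.94°  ✓
  (0,3): δ = 81.28°  ·
  (0,4): δ = 118.22°  ·
  (1,2): δ = 94.13°  ·
  (1,3): δ = 15.79°  ✓
  (1,4): δ = 21.15°  ✓
  (2,3): δ = 101.67°  ·
  (2,4): δ = 64.73°  ·
  (3,4): δ = 143.06°  ·
antipodal pairs: 3

count = 3; pairs: (0,2), (1,3), (1,4)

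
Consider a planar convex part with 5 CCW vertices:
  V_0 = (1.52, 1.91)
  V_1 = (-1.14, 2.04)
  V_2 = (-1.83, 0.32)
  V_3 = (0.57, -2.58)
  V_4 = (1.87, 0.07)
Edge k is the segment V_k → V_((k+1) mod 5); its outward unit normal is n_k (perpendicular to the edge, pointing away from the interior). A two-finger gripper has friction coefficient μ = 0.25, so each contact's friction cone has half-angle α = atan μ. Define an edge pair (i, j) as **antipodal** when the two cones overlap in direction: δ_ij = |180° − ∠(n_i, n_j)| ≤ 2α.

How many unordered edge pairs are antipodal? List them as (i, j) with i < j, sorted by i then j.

α = atan 0.25 = 14.04°;  2α = 28.07°
n_0 = (+0.0488, +0.9988)
n_1 = (-0.9281, +0.3723)
n_2 = (-0.7704, -0.6376)
n_3 = (+0.8978, -0.4404)
n_4 = (+0.9824, +0.1869)
  (0,1): δ = 109.06°  ·
  (0,2): δ = 47.59°  ·
  (0,3): δ = 66.67°  ·
  (0,4): δ = 103.57°  ·
  (1,2): δ = 118.53°  ·
  (1,3): δ = 4.27°  ✓
  (1,4): δ = 32.63°  ·
  (2,3): δ = 65.74°  ·
  (2,4): δ = 28.84°  ·
  (3,4): δ = 143.10°  ·
antipodal pairs: 1

count = 1; pairs: (1,3)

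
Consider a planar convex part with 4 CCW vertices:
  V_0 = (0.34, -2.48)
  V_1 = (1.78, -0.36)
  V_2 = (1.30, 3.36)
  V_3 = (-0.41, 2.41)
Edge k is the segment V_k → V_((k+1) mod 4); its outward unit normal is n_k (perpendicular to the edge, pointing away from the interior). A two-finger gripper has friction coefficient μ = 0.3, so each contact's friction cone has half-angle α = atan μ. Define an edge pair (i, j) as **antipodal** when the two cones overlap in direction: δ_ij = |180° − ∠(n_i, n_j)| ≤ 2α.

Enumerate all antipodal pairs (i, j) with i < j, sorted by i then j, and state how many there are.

count = 2; pairs: (0,2), (1,3)

α = atan 0.3 = 16.70°;  2α = 33.40°
n_0 = (+0.8272, -0.5619)
n_1 = (+0.9918, +0.1280)
n_2 = (-0.4856, +0.8742)
n_3 = (-0.9884, -0.1516)
  (0,1): δ = 138.46°  ·
  (0,2): δ = 26.76°  ✓
  (0,3): δ = 42.91°  ·
  (1,2): δ = 68.30°  ·
  (1,3): δ = 1.37°  ✓
  (2,3): δ = 110.33°  ·
antipodal pairs: 2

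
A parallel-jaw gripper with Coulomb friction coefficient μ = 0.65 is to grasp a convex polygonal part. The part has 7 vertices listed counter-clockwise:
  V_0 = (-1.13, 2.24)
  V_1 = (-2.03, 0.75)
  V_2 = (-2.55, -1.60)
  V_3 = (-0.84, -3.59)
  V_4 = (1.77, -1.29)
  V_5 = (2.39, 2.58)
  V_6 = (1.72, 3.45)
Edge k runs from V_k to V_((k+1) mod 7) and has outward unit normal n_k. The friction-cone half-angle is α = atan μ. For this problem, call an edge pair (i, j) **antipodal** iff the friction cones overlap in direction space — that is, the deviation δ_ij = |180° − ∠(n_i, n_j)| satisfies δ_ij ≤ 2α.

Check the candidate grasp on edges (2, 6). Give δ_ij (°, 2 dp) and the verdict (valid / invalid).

α = atan 0.65 = 33.02°;  2α = 66.05°
edge 2: e_2 = (+1.71, -1.99);  n_2 = (-0.7584, -0.6517)
edge 6: e_6 = (-2.85, -1.21);  n_6 = (-0.3908, +0.9205)
∠(n_2, n_6) = 107.67°
δ = |180° − 107.67°| = 72.33°
72.33° > 2α = 66.05°  →  invalid

δ = 72.33°, invalid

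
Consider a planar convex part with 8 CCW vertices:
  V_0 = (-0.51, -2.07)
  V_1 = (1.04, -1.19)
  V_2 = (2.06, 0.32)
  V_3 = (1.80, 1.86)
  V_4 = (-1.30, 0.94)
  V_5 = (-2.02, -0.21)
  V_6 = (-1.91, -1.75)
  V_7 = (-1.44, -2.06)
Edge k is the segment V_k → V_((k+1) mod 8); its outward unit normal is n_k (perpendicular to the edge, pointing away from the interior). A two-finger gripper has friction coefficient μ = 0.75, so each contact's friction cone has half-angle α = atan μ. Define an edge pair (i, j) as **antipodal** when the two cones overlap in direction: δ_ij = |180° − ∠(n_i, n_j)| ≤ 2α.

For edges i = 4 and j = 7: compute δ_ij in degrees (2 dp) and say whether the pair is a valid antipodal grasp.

α = atan 0.75 = 36.87°;  2α = 73.74°
edge 4: e_4 = (-0.72, -1.15);  n_4 = (-0.8476, +0.5307)
edge 7: e_7 = (+0.93, -0.01);  n_7 = (-0.0108, -0.9999)
∠(n_4, n_7) = 121.43°
δ = |180° − 121.43°| = 58.57°
58.57° ≤ 2α = 73.74°  →  valid

δ = 58.57°, valid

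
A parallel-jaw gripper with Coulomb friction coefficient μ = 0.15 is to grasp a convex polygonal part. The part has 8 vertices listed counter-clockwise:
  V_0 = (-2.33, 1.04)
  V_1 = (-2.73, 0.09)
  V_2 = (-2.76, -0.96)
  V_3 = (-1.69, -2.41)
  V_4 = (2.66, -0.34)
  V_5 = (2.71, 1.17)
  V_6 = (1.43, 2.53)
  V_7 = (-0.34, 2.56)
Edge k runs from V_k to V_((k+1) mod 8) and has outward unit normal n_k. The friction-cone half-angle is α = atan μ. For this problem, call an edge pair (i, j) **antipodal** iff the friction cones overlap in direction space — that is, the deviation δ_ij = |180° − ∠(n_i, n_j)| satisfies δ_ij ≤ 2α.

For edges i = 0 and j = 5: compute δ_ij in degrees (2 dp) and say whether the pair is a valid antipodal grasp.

α = atan 0.15 = 8.53°;  2α = 17.06°
edge 0: e_0 = (-0.40, -0.95);  n_0 = (-0.9216, +0.3881)
edge 5: e_5 = (-1.28, +1.36);  n_5 = (+0.7282, +0.6854)
∠(n_0, n_5) = 113.90°
δ = |180° − 113.90°| = 66.10°
66.10° > 2α = 17.06°  →  invalid

δ = 66.10°, invalid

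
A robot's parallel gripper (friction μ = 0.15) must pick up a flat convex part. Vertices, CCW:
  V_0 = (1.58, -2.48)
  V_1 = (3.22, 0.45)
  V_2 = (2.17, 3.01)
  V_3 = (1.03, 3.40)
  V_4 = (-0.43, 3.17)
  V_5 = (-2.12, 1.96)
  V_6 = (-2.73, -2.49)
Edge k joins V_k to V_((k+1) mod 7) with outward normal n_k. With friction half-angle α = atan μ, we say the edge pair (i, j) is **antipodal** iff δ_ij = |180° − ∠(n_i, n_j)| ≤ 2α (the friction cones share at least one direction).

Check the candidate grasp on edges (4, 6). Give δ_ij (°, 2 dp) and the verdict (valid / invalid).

α = atan 0.15 = 8.53°;  2α = 17.06°
edge 4: e_4 = (-1.69, -1.21);  n_4 = (-0.5821, +0.8131)
edge 6: e_6 = (+4.31, +0.01);  n_6 = (+0.0023, -1.0000)
∠(n_4, n_6) = 144.53°
δ = |180° − 144.53°| = 35.47°
35.47° > 2α = 17.06°  →  invalid

δ = 35.47°, invalid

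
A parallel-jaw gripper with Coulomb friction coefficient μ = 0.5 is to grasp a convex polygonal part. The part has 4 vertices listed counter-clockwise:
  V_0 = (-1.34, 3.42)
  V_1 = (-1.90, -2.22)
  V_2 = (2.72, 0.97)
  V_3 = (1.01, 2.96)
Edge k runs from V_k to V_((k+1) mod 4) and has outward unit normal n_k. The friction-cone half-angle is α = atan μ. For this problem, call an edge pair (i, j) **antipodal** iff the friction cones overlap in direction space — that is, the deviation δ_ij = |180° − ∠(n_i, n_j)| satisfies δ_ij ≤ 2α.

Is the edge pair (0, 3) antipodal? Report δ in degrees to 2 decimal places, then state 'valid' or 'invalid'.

δ = 84.60°, invalid

α = atan 0.5 = 26.57°;  2α = 53.13°
edge 0: e_0 = (-0.56, -5.64);  n_0 = (-0.9951, +0.0988)
edge 3: e_3 = (-2.35, +0.46);  n_3 = (+0.1921, +0.9814)
∠(n_0, n_3) = 95.40°
δ = |180° − 95.40°| = 84.60°
84.60° > 2α = 53.13°  →  invalid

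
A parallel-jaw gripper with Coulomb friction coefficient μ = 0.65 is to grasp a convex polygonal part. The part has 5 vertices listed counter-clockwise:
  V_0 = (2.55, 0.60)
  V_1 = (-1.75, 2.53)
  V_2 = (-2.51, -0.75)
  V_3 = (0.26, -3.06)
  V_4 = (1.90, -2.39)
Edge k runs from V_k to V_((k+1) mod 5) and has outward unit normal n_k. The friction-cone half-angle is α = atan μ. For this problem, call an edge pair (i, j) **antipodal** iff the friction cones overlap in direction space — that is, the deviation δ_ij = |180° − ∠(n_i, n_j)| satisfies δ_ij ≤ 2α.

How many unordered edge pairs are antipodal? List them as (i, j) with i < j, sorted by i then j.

count = 5; pairs: (0,2), (0,3), (1,3), (1,4), (2,4)

α = atan 0.65 = 33.02°;  2α = 66.05°
n_0 = (+0.4095, +0.9123)
n_1 = (-0.9742, +0.2257)
n_2 = (-0.6405, -0.7680)
n_3 = (+0.3782, -0.9257)
n_4 = (+0.9772, -0.2124)
  (0,1): δ = 78.87°  ·
  (0,2): δ = 15.65°  ✓
  (0,3): δ = 46.39°  ✓
  (0,4): δ = 101.91°  ·
  (1,2): δ = 116.78°  ·
  (1,3): δ = 54.73°  ✓
  (1,4): δ = 0.78°  ✓
  (2,3): δ = 117.95°  ·
  (2,4): δ = 62.44°  ✓
  (3,4): δ = 124.49°  ·
antipodal pairs: 5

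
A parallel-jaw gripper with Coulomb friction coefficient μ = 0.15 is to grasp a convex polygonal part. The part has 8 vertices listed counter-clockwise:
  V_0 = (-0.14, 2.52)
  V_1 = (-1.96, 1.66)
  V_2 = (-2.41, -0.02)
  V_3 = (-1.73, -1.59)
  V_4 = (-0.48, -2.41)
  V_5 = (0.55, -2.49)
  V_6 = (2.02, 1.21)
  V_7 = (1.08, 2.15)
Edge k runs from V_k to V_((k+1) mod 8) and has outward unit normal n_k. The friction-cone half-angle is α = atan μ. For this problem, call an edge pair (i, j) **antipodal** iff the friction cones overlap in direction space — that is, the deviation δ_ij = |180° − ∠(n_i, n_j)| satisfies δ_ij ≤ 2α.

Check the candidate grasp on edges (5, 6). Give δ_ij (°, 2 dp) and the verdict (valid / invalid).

α = atan 0.15 = 8.53°;  2α = 17.06°
edge 5: e_5 = (+1.47, +3.70);  n_5 = (+0.9293, -0.3692)
edge 6: e_6 = (-0.94, +0.94);  n_6 = (+0.7071, +0.7071)
∠(n_5, n_6) = 66.67°
δ = |180° − 66.67°| = 113.33°
113.33° > 2α = 17.06°  →  invalid

δ = 113.33°, invalid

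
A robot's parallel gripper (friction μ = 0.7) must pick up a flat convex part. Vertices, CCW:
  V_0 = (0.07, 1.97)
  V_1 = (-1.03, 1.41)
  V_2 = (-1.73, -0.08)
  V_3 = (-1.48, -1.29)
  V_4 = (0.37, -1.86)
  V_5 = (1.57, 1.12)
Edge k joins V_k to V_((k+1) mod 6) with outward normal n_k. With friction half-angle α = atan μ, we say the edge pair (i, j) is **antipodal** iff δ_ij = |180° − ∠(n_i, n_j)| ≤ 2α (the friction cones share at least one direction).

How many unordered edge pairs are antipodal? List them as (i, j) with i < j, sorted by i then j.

count = 6; pairs: (0,3), (0,4), (1,4), (2,4), (2,5), (3,5)

α = atan 0.7 = 34.99°;  2α = 69.98°
n_0 = (-0.4537, +0.8912)
n_1 = (-0.9051, +0.4252)
n_2 = (-0.9793, -0.2023)
n_3 = (-0.2944, -0.9557)
n_4 = (+0.9276, -0.3735)
n_5 = (+0.4930, +0.8700)
  (0,1): δ = 142.14°  ·
  (0,2): δ = 105.31°  ·
  (0,3): δ = 44.10°  ✓
  (0,4): δ = 41.09°  ✓
  (0,5): δ = 123.48°  ·
  (1,2): δ = 143.16°  ·
  (1,3): δ = 81.96°  ·
  (1,4): δ = 3.23°  ✓
  (1,5): δ = 85.63°  ·
  (2,3): δ = 118.80°  ·
  (2,4): δ = 33.61°  ✓
  (2,5): δ = 48.79°  ✓
  (3,4): δ = 94.81°  ·
  (3,5): δ = 12.41°  ✓
  (4,5): δ = 97.60°  ·
antipodal pairs: 6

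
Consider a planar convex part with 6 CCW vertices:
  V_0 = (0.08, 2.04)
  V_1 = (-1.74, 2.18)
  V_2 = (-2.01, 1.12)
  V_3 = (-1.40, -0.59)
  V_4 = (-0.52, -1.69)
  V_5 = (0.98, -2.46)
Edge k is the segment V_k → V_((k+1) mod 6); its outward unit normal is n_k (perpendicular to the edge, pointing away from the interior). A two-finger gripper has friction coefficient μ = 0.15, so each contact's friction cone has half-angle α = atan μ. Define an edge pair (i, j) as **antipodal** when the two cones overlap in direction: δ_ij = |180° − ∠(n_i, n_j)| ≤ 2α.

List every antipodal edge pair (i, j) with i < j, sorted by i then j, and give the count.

count = 1; pairs: (2,5)

α = atan 0.15 = 8.53°;  2α = 17.06°
n_0 = (+0.0767, +0.9971)
n_1 = (-0.9691, +0.2468)
n_2 = (-0.9419, -0.3360)
n_3 = (-0.7809, -0.6247)
n_4 = (-0.4567, -0.8896)
n_5 = (+0.9806, +0.1961)
  (0,1): δ = 99.89°  ·
  (0,2): δ = 65.97°  ·
  (0,3): δ = 46.94°  ·
  (0,4): δ = 22.77°  ·
  (0,5): δ = 105.71°  ·
  (1,2): δ = 146.08°  ·
  (1,3): δ = 127.05°  ·
  (1,4): δ = 102.88°  ·
  (1,5): δ = 25.60°  ·
  (2,3): δ = 160.97°  ·
  (2,4): δ = 136.81°  ·
  (2,5): δ = 8.32°  ✓
  (3,4): δ = 155.83°  ·
  (3,5): δ = 27.35°  ·
  (4,5): δ = 51.52°  ·
antipodal pairs: 1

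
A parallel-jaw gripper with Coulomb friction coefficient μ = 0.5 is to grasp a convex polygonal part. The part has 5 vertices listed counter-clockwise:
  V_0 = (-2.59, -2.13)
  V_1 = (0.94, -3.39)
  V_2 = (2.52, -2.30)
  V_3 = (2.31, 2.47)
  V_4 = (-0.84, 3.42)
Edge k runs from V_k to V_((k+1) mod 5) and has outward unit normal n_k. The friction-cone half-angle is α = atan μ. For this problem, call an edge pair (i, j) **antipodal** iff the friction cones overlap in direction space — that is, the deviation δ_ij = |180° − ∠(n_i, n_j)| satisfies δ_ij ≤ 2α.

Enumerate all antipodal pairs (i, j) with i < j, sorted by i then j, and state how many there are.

count = 4; pairs: (0,3), (1,3), (1,4), (2,4)

α = atan 0.5 = 26.57°;  2α = 53.13°
n_0 = (-0.3362, -0.9418)
n_1 = (+0.5679, -0.8231)
n_2 = (+0.9990, +0.0440)
n_3 = (+0.2887, +0.9574)
n_4 = (-0.9537, +0.3007)
  (0,1): δ = 125.76°  ·
  (0,2): δ = 67.84°  ·
  (0,3): δ = 2.86°  ✓
  (0,4): δ = 92.14°  ·
  (1,2): δ = 122.08°  ·
  (1,3): δ = 51.38°  ✓
  (1,4): δ = 37.90°  ✓
  (2,3): δ = 109.30°  ·
  (2,4): δ = 20.02°  ✓
  (3,4): δ = 90.72°  ·
antipodal pairs: 4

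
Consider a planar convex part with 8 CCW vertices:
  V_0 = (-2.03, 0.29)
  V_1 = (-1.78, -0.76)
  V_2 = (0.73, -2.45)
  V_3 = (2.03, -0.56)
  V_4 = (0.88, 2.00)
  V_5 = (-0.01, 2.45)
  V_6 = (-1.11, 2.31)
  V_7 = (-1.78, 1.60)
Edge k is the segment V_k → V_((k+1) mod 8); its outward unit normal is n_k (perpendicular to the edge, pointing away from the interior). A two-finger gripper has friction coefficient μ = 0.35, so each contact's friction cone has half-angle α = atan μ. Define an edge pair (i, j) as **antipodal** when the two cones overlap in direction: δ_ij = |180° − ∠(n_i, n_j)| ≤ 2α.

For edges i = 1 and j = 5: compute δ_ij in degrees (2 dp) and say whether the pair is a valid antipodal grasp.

α = atan 0.35 = 19.29°;  2α = 38.58°
edge 1: e_1 = (+2.51, -1.69);  n_1 = (-0.5585, -0.8295)
edge 5: e_5 = (-1.10, -0.14);  n_5 = (-0.1263, +0.9920)
∠(n_1, n_5) = 138.79°
δ = |180° − 138.79°| = 41.21°
41.21° > 2α = 38.58°  →  invalid

δ = 41.21°, invalid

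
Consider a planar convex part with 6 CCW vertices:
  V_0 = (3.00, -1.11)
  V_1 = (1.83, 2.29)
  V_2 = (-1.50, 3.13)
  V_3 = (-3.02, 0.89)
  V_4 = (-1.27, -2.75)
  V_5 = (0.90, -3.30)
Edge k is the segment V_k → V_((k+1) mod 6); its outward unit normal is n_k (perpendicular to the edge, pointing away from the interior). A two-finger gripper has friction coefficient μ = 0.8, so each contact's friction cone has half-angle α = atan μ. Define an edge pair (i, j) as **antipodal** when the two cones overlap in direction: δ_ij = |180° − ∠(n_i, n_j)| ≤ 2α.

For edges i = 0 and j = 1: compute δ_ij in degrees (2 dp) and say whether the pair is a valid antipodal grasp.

α = atan 0.8 = 38.66°;  2α = 77.32°
edge 0: e_0 = (-1.17, +3.40);  n_0 = (+0.9456, +0.3254)
edge 1: e_1 = (-3.33, +0.84);  n_1 = (+0.2446, +0.9696)
∠(n_0, n_1) = 56.85°
δ = |180° − 56.85°| = 123.15°
123.15° > 2α = 77.32°  →  invalid

δ = 123.15°, invalid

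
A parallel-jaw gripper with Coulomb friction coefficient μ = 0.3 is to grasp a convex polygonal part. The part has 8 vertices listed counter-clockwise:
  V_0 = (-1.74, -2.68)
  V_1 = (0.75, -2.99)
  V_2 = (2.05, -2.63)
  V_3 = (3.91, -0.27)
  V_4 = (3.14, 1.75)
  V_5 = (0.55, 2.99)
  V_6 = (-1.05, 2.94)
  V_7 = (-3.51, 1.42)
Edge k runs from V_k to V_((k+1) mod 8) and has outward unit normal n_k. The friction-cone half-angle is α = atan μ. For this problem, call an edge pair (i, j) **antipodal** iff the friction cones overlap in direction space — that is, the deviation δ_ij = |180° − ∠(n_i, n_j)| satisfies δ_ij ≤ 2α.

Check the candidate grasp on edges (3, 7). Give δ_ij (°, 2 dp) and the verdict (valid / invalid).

δ = 2.48°, valid

α = atan 0.3 = 16.70°;  2α = 33.40°
edge 3: e_3 = (-0.77, +2.02);  n_3 = (+0.9344, +0.3562)
edge 7: e_7 = (+1.77, -4.10);  n_7 = (-0.9181, -0.3964)
∠(n_3, n_7) = 177.52°
δ = |180° − 177.52°| = 2.48°
2.48° ≤ 2α = 33.40°  →  valid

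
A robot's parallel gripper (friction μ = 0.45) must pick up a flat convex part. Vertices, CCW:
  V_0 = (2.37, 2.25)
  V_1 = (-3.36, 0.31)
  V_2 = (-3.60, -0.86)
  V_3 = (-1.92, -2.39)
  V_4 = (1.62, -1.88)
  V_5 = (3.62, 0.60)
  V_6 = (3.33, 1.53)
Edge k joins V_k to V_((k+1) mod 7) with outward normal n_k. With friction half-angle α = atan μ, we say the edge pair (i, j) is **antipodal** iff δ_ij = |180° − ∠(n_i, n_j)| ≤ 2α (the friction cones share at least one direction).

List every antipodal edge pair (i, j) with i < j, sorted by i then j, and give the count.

α = atan 0.45 = 24.23°;  2α = 48.46°
n_0 = (-0.3207, +0.9472)
n_1 = (-0.9796, +0.2009)
n_2 = (-0.6733, -0.7393)
n_3 = (+0.1426, -0.9898)
n_4 = (+0.7784, -0.6278)
n_5 = (+0.9547, +0.2977)
n_6 = (+0.6000, +0.8000)
  (0,1): δ = 120.30°  ·
  (0,2): δ = 61.03°  ·
  (0,3): δ = 10.51°  ✓
  (0,4): δ = 32.41°  ✓
  (0,5): δ = 88.61°  ·
  (0,6): δ = 124.43°  ·
  (1,2): δ = 120.73°  ·
  (1,3): δ = 70.21°  ·
  (1,4): δ = 27.29°  ✓
  (1,5): δ = 28.91°  ✓
  (1,6): δ = 64.72°  ·
  (2,3): δ = 129.48°  ·
  (2,4): δ = 86.56°  ·
  (2,5): δ = 30.36°  ✓
  (2,6): δ = 5.45°  ✓
  (3,4): δ = 137.08°  ·
  (3,5): δ = 80.88°  ·
  (3,6): δ = 45.07°  ✓
  (4,5): δ = 123.80°  ·
  (4,6): δ = 87.99°  ·
  (5,6): δ = 144.19°  ·
antipodal pairs: 7

count = 7; pairs: (0,3), (0,4), (1,4), (1,5), (2,5), (2,6), (3,6)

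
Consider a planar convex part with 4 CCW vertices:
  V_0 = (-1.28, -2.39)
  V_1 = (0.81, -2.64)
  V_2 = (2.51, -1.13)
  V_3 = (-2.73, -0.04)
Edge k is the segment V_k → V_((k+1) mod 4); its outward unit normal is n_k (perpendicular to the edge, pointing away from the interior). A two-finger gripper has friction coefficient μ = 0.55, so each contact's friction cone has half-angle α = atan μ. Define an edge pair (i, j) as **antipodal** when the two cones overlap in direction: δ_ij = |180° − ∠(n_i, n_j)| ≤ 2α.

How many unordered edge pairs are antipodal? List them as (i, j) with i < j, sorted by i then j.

count = 3; pairs: (0,2), (1,2), (2,3)

α = atan 0.55 = 28.81°;  2α = 57.62°
n_0 = (-0.1188, -0.9929)
n_1 = (+0.6641, -0.7477)
n_2 = (+0.2037, +0.9790)
n_3 = (-0.8510, -0.5251)
  (0,1): δ = 131.57°  ·
  (0,2): δ = 4.93°  ✓
  (0,3): δ = 128.50°  ·
  (1,2): δ = 53.36°  ✓
  (1,3): δ = 80.06°  ·
  (2,3): δ = 46.57°  ✓
antipodal pairs: 3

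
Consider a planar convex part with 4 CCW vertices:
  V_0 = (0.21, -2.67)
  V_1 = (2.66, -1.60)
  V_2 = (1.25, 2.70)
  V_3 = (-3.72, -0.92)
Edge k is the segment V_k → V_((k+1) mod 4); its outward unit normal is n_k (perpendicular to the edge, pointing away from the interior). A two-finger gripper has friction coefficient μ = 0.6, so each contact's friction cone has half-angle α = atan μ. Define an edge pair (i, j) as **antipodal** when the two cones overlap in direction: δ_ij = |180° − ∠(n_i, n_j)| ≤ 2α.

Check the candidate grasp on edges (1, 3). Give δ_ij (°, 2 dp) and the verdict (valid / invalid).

δ = 47.84°, valid

α = atan 0.6 = 30.96°;  2α = 61.93°
edge 1: e_1 = (-1.41, +4.30);  n_1 = (+0.9502, +0.3116)
edge 3: e_3 = (+3.93, -1.75);  n_3 = (-0.4068, -0.9135)
∠(n_1, n_3) = 132.16°
δ = |180° − 132.16°| = 47.84°
47.84° ≤ 2α = 61.93°  →  valid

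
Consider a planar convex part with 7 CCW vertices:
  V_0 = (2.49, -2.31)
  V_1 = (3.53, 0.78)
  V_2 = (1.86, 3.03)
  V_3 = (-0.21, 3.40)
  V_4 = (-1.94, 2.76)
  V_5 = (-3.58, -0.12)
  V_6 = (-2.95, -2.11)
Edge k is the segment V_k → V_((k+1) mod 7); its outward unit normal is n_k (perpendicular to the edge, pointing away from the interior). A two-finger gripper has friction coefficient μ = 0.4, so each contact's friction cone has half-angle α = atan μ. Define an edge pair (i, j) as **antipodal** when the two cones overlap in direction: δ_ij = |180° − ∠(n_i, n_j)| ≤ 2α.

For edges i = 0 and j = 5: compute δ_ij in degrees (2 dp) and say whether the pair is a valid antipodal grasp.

δ = 36.17°, valid

α = atan 0.4 = 21.80°;  2α = 43.60°
edge 0: e_0 = (+1.04, +3.09);  n_0 = (+0.9478, -0.3190)
edge 5: e_5 = (+0.63, -1.99);  n_5 = (-0.9534, -0.3018)
∠(n_0, n_5) = 143.83°
δ = |180° − 143.83°| = 36.17°
36.17° ≤ 2α = 43.60°  →  valid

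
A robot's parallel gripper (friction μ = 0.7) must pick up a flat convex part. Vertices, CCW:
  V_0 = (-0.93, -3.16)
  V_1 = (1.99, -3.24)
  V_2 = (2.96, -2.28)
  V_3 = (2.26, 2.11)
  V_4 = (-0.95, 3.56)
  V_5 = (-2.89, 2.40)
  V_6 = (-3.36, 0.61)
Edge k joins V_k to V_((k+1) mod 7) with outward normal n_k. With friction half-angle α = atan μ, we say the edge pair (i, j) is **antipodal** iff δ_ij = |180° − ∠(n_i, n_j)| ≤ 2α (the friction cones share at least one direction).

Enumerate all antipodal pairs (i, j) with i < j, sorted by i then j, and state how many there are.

count = 9; pairs: (0,3), (0,4), (1,3), (1,4), (1,5), (2,4), (2,5), (2,6), (3,6)

α = atan 0.7 = 34.99°;  2α = 69.98°
n_0 = (-0.0274, -0.9996)
n_1 = (+0.7034, -0.7108)
n_2 = (+0.9875, +0.1575)
n_3 = (+0.4117, +0.9113)
n_4 = (-0.5132, +0.8583)
n_5 = (-0.9672, +0.2540)
n_6 = (-0.8405, -0.5418)
  (0,1): δ = 133.73°  ·
  (0,2): δ = 79.37°  ·
  (0,3): δ = 22.74°  ✓
  (0,4): δ = 32.45°  ✓
  (0,5): δ = 76.86°  ·
  (0,6): δ = 124.37°  ·
  (1,2): δ = 125.64°  ·
  (1,3): δ = 69.01°  ✓
  (1,4): δ = 13.83°  ✓
  (1,5): δ = 30.58°  ✓
  (1,6): δ = 78.10°  ·
  (2,3): δ = 123.37°  ·
  (2,4): δ = 68.18°  ✓
  (2,5): δ = 23.77°  ✓
  (2,6): δ = 23.74°  ✓
  (3,4): δ = 124.81°  ·
  (3,5): δ = 80.40°  ·
  (3,6): δ = 32.89°  ✓
  (4,5): δ = 135.59°  ·
  (4,6): δ = 88.07°  ·
  (5,6): δ = 132.48°  ·
antipodal pairs: 9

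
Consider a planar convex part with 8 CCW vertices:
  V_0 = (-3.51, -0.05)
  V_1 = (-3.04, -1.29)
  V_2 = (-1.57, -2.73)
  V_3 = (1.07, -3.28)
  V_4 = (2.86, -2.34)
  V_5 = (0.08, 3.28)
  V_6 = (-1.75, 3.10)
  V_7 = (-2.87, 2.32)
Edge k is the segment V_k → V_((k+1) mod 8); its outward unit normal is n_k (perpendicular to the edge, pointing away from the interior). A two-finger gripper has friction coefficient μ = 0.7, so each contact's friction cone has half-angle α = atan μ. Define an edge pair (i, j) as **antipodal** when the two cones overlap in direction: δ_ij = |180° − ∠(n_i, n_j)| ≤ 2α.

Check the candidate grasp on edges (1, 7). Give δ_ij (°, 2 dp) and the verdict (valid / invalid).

δ = 119.30°, invalid

α = atan 0.7 = 34.99°;  2α = 69.98°
edge 1: e_1 = (+1.47, -1.44);  n_1 = (-0.6998, -0.7144)
edge 7: e_7 = (-0.64, -2.37);  n_7 = (-0.9654, +0.2607)
∠(n_1, n_7) = 60.70°
δ = |180° − 60.70°| = 119.30°
119.30° > 2α = 69.98°  →  invalid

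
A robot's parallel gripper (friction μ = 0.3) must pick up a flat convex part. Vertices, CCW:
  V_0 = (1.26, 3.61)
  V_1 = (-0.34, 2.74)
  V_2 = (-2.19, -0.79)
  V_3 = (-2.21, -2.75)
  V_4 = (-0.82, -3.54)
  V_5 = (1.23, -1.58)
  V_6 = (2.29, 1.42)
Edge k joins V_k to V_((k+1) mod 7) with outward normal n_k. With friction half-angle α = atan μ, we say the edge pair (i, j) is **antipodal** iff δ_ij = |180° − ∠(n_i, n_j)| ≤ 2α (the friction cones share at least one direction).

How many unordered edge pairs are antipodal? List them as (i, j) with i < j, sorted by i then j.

count = 5; pairs: (0,4), (1,4), (1,5), (2,5), (2,6)

α = atan 0.3 = 16.70°;  2α = 33.40°
n_0 = (-0.4777, +0.8785)
n_1 = (-0.8857, +0.4642)
n_2 = (-0.9999, +0.0102)
n_3 = (-0.4941, -0.8694)
n_4 = (+0.6911, -0.7228)
n_5 = (+0.9429, -0.3331)
n_6 = (+0.9049, +0.4256)
  (0,1): δ = 146.19°  ·
  (0,2): δ = 119.12°  ·
  (0,3): δ = 58.15°  ·
  (0,4): δ = 15.18°  ✓
  (0,5): δ = 42.00°  ·
  (0,6): δ = 86.65°  ·
  (1,2): δ = 152.93°  ·
  (1,3): δ = 91.95°  ·
  (1,4): δ = 18.63°  ✓
  (1,5): δ = 8.20°  ✓
  (1,6): δ = 52.85°  ·
  (2,3): δ = 119.03°  ·
  (2,4): δ = 45.70°  ·
  (2,5): δ = 18.88°  ✓
  (2,6): δ = 25.77°  ✓
  (3,4): δ = 106.67°  ·
  (3,5): δ = 79.85°  ·
  (3,6): δ = 35.20°  ·
  (4,5): δ = 153.17°  ·
  (4,6): δ = 108.53°  ·
  (5,6): δ = 135.35°  ·
antipodal pairs: 5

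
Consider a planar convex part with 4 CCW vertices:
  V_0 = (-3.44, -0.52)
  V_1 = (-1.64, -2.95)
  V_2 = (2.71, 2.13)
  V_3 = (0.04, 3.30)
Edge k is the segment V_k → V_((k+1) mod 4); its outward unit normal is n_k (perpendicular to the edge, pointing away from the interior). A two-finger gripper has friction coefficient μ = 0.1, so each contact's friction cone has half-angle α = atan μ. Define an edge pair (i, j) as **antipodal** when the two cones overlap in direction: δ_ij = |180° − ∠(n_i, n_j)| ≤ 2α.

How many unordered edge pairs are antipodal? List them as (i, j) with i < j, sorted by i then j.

α = atan 0.1 = 5.71°;  2α = 11.42°
n_0 = (-0.8036, -0.5952)
n_1 = (+0.7596, -0.6504)
n_2 = (+0.4014, +0.9159)
n_3 = (-0.7392, +0.6734)
  (0,1): δ = 77.10°  ·
  (0,2): δ = 29.81°  ·
  (0,3): δ = 101.14°  ·
  (1,2): δ = 73.09°  ·
  (1,3): δ = 1.76°  ✓
  (2,3): δ = 108.67°  ·
antipodal pairs: 1

count = 1; pairs: (1,3)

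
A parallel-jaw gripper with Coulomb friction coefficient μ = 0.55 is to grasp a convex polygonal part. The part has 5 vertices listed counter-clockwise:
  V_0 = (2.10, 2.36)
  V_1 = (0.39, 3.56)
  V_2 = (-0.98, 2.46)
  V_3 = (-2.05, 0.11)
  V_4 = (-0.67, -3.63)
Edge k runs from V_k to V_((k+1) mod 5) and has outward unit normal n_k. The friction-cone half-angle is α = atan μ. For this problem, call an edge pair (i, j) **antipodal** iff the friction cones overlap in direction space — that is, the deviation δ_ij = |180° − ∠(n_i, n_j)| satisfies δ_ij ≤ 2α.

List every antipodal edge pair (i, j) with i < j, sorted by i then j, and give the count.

α = atan 0.55 = 28.81°;  2α = 57.62°
n_0 = (+0.5744, +0.8186)
n_1 = (-0.6261, +0.7798)
n_2 = (-0.9101, +0.4144)
n_3 = (-0.9382, -0.3462)
n_4 = (+0.9076, -0.4197)
  (0,1): δ = 106.18°  ·
  (0,2): δ = 79.42°  ·
  (0,3): δ = 34.69°  ✓
  (0,4): δ = 100.24°  ·
  (1,2): δ = 153.24°  ·
  (1,3): δ = 108.51°  ·
  (1,4): δ = 26.42°  ✓
  (2,3): δ = 135.27°  ·
  (2,4): δ = 0.34°  ✓
  (3,4): δ = 45.07°  ✓
antipodal pairs: 4

count = 4; pairs: (0,3), (1,4), (2,4), (3,4)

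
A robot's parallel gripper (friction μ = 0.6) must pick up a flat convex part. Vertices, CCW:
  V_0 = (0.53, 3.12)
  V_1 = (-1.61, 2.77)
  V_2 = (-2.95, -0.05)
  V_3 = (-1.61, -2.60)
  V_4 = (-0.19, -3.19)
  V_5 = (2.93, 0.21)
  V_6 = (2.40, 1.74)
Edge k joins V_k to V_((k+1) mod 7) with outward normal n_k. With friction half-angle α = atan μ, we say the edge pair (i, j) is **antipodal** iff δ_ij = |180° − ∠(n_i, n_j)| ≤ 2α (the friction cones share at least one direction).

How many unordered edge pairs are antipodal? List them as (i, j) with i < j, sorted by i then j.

α = atan 0.6 = 30.96°;  2α = 61.93°
n_0 = (-0.1614, +0.9869)
n_1 = (-0.9032, +0.4292)
n_2 = (-0.8852, -0.4652)
n_3 = (-0.3837, -0.9235)
n_4 = (+0.7368, -0.6761)
n_5 = (+0.9449, +0.3273)
n_6 = (+0.5938, +0.8046)
  (0,1): δ = 124.70°  ·
  (0,2): δ = 71.57°  ·
  (0,3): δ = 31.85°  ✓
  (0,4): δ = 38.17°  ✓
  (0,5): δ = 99.82°  ·
  (0,6): δ = 134.29°  ·
  (1,2): δ = 126.86°  ·
  (1,3): δ = 87.15°  ·
  (1,4): δ = 17.12°  ✓
  (1,5): δ = 44.52°  ✓
  (1,6): δ = 78.99°  ·
  (2,3): δ = 140.28°  ·
  (2,4): δ = 70.26°  ·
  (2,5): δ = 8.62°  ✓
  (2,6): δ = 25.85°  ✓
  (3,4): δ = 109.98°  ·
  (3,5): δ = 48.33°  ✓
  (3,6): δ = 13.86°  ✓
  (4,5): δ = 118.35°  ·
  (4,6): δ = 83.89°  ·
  (5,6): δ = 145.53°  ·
antipodal pairs: 8

count = 8; pairs: (0,3), (0,4), (1,4), (1,5), (2,5), (2,6), (3,5), (3,6)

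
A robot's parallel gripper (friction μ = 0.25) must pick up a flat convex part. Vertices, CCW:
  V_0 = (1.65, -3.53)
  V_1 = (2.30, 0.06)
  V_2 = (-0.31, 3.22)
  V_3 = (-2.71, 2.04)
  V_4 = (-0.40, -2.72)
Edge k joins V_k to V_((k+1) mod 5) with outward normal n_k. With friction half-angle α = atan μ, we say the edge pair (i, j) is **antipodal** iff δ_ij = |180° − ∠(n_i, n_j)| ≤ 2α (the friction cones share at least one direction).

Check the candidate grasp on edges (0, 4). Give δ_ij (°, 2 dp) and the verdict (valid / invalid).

δ = 78.70°, invalid

α = atan 0.25 = 14.04°;  2α = 28.07°
edge 0: e_0 = (+0.65, +3.59);  n_0 = (+0.9840, -0.1782)
edge 4: e_4 = (+2.05, -0.81);  n_4 = (-0.3675, -0.9300)
∠(n_0, n_4) = 101.30°
δ = |180° − 101.30°| = 78.70°
78.70° > 2α = 28.07°  →  invalid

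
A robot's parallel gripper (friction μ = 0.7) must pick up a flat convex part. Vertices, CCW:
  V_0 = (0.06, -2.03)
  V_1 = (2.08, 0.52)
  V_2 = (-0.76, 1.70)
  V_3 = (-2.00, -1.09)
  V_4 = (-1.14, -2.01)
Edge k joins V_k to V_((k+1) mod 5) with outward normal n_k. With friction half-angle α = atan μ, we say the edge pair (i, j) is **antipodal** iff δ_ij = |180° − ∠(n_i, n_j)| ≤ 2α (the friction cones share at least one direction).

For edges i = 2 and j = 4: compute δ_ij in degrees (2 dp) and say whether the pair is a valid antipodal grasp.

δ = 66.99°, valid

α = atan 0.7 = 34.99°;  2α = 69.98°
edge 2: e_2 = (-1.24, -2.79);  n_2 = (-0.9138, +0.4061)
edge 4: e_4 = (+1.20, -0.02);  n_4 = (-0.0167, -0.9999)
∠(n_2, n_4) = 113.01°
δ = |180° − 113.01°| = 66.99°
66.99° ≤ 2α = 69.98°  →  valid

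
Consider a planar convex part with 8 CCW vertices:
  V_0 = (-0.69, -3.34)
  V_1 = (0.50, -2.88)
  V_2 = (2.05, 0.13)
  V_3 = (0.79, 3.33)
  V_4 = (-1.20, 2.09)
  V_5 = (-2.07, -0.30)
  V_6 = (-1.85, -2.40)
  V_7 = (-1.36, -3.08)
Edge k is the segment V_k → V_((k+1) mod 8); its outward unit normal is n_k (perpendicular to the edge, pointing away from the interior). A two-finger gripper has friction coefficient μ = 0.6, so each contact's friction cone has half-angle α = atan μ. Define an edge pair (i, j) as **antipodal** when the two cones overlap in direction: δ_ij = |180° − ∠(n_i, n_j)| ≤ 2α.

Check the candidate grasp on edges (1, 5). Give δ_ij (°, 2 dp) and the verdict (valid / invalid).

α = atan 0.6 = 30.96°;  2α = 61.93°
edge 1: e_1 = (+1.55, +3.01);  n_1 = (+0.8890, -0.4578)
edge 5: e_5 = (+0.22, -2.10);  n_5 = (-0.9946, -0.1042)
∠(n_1, n_5) = 146.77°
δ = |180° − 146.77°| = 33.23°
33.23° ≤ 2α = 61.93°  →  valid

δ = 33.23°, valid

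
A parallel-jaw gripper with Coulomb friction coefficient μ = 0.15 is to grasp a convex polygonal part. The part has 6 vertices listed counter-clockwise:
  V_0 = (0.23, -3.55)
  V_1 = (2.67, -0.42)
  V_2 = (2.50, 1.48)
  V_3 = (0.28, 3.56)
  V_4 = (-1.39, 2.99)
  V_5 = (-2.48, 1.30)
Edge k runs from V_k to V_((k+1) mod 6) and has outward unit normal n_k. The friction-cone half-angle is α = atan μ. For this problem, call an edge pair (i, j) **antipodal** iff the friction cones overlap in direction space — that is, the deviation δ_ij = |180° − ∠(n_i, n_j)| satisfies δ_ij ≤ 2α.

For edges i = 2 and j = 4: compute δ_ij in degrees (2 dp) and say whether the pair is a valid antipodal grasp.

α = atan 0.15 = 8.53°;  2α = 17.06°
edge 2: e_2 = (-2.22, +2.08);  n_2 = (+0.6837, +0.7297)
edge 4: e_4 = (-1.09, -1.69);  n_4 = (-0.8404, +0.5420)
∠(n_2, n_4) = 100.31°
δ = |180° − 100.31°| = 79.69°
79.69° > 2α = 17.06°  →  invalid

δ = 79.69°, invalid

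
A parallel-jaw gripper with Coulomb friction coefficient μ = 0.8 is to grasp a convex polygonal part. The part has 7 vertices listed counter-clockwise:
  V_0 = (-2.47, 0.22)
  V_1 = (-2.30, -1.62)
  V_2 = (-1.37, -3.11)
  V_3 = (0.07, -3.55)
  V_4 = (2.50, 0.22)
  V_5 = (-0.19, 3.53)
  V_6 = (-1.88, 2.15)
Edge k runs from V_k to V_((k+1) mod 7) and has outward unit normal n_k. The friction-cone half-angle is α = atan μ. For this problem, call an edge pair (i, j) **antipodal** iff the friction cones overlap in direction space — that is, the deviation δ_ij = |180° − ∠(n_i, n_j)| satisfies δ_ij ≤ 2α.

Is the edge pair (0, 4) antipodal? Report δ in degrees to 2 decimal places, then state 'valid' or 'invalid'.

α = atan 0.8 = 38.66°;  2α = 77.32°
edge 0: e_0 = (+0.17, -1.84);  n_0 = (-0.9958, -0.0920)
edge 4: e_4 = (-2.69, +3.31);  n_4 = (+0.7760, +0.6307)
∠(n_0, n_4) = 146.18°
δ = |180° − 146.18°| = 33.82°
33.82° ≤ 2α = 77.32°  →  valid

δ = 33.82°, valid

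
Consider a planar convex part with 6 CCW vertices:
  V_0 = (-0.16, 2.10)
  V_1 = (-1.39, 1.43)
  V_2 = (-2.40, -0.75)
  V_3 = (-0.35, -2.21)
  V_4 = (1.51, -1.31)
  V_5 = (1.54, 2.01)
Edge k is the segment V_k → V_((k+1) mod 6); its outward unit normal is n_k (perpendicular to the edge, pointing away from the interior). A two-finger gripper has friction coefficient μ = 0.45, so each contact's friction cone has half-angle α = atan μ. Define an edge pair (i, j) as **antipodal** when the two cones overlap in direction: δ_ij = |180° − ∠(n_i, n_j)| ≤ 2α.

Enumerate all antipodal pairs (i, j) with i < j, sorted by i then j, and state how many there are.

count = 5; pairs: (0,3), (1,3), (1,4), (2,5), (3,5)

α = atan 0.45 = 24.23°;  2α = 48.46°
n_0 = (-0.4784, +0.8782)
n_1 = (-0.9073, +0.4204)
n_2 = (-0.5801, -0.8145)
n_3 = (+0.4356, -0.9002)
n_4 = (+1.0000, -0.0090)
n_5 = (+0.0529, +0.9986)
  (0,1): δ = 143.44°  ·
  (0,2): δ = 64.04°  ·
  (0,3): δ = 2.76°  ✓
  (0,4): δ = 60.90°  ·
  (0,5): δ = 148.39°  ·
  (1,2): δ = 100.60°  ·
  (1,3): δ = 39.32°  ✓
  (1,4): δ = 24.34°  ✓
  (1,5): δ = 111.83°  ·
  (2,3): δ = 118.72°  ·
  (2,4): δ = 55.06°  ·
  (2,5): δ = 32.43°  ✓
  (3,4): δ = 116.34°  ·
  (3,5): δ = 28.85°  ✓
  (4,5): δ = 92.51°  ·
antipodal pairs: 5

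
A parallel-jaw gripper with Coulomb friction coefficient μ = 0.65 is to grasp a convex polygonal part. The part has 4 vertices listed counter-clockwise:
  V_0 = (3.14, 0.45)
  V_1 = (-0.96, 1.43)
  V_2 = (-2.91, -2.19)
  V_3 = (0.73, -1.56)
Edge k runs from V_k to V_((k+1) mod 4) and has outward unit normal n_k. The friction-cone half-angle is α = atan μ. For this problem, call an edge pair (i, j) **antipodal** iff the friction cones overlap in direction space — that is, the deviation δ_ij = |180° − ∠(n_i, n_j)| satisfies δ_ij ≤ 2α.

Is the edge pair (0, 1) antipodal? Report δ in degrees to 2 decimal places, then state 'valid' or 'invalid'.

α = atan 0.65 = 33.02°;  2α = 66.05°
edge 0: e_0 = (-4.10, +0.98);  n_0 = (+0.2325, +0.9726)
edge 1: e_1 = (-1.95, -3.62);  n_1 = (-0.8804, +0.4742)
∠(n_0, n_1) = 75.13°
δ = |180° − 75.13°| = 104.87°
104.87° > 2α = 66.05°  →  invalid

δ = 104.87°, invalid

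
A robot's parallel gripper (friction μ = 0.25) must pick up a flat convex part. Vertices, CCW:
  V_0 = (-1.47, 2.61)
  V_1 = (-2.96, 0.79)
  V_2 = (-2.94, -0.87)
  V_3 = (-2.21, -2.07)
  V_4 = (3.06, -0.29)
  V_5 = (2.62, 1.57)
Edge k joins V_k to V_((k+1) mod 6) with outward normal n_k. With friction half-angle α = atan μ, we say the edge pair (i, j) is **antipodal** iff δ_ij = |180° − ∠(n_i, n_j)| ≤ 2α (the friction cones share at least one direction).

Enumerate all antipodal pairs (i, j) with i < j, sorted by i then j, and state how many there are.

count = 2; pairs: (1,4), (2,4)

α = atan 0.25 = 14.04°;  2α = 28.07°
n_0 = (-0.7738, +0.6335)
n_1 = (-0.9999, -0.0120)
n_2 = (-0.8543, -0.5197)
n_3 = (+0.3200, -0.9474)
n_4 = (+0.9731, +0.2302)
n_5 = (+0.2464, +0.9692)
  (0,1): δ = 140.00°  ·
  (0,2): δ = 109.38°  ·
  (0,3): δ = 32.03°  ·
  (0,4): δ = 52.62°  ·
  (0,5): δ = 115.04°  ·
  (1,2): δ = 149.38°  ·
  (1,3): δ = 72.03°  ·
  (1,4): δ = 12.62°  ✓
  (1,5): δ = 75.04°  ·
  (2,3): δ = 102.65°  ·
  (2,4): δ = 18.00°  ✓
  (2,5): δ = 44.42°  ·
  (3,4): δ = 95.35°  ·
  (3,5): δ = 32.93°  ·
  (4,5): δ = 117.58°  ·
antipodal pairs: 2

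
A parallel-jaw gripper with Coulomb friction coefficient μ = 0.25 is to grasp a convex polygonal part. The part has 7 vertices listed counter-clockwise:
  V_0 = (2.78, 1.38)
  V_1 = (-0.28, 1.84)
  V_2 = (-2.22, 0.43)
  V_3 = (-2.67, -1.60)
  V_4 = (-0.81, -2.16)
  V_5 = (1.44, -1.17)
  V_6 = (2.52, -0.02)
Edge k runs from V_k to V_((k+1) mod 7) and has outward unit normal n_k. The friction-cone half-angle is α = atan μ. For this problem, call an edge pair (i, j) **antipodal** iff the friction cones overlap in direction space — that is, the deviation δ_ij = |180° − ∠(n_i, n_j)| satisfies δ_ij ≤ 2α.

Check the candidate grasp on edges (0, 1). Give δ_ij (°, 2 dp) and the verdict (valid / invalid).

δ = 135.44°, invalid

α = atan 0.25 = 14.04°;  2α = 28.07°
edge 0: e_0 = (-3.06, +0.46);  n_0 = (+0.1487, +0.9889)
edge 1: e_1 = (-1.94, -1.41);  n_1 = (-0.5879, +0.8089)
∠(n_0, n_1) = 44.56°
δ = |180° − 44.56°| = 135.44°
135.44° > 2α = 28.07°  →  invalid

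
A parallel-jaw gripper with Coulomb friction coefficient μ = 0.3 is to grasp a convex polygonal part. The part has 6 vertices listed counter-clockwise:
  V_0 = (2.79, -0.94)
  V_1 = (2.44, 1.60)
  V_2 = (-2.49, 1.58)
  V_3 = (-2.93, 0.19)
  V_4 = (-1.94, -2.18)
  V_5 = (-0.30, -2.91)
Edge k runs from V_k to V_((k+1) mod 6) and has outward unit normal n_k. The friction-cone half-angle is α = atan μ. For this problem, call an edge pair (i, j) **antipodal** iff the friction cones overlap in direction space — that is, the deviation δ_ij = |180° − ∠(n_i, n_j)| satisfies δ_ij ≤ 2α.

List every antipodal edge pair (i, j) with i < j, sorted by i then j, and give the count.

α = atan 0.3 = 16.70°;  2α = 33.40°
n_0 = (+0.9906, +0.1365)
n_1 = (-0.0041, +1.0000)
n_2 = (-0.9534, +0.3018)
n_3 = (-0.9227, -0.3854)
n_4 = (-0.4067, -0.9136)
n_5 = (+0.5376, -0.8432)
  (0,1): δ = 97.61°  ·
  (0,2): δ = 25.41°  ✓
  (0,3): δ = 14.83°  ✓
  (0,4): δ = 58.16°  ·
  (0,5): δ = 114.67°  ·
  (1,2): δ = 107.80°  ·
  (1,3): δ = 67.56°  ·
  (1,4): δ = 24.23°  ✓
  (1,5): δ = 32.29°  ✓
  (2,3): δ = 139.76°  ·
  (2,4): δ = 96.43°  ·
  (2,5): δ = 39.92°  ·
  (3,4): δ = 136.67°  ·
  (3,5): δ = 80.15°  ·
  (4,5): δ = 123.49°  ·
antipodal pairs: 4

count = 4; pairs: (0,2), (0,3), (1,4), (1,5)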